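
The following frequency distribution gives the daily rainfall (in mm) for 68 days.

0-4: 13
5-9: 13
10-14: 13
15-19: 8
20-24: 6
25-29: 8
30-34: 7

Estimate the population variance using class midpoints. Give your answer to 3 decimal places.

97.421

Midpoints: 2, 7, 12, 17, 22, 27, 32
n = 68, Σfm = 981, mean = 14.4265
Σfm² = 20777
Σf(m − x̄)² = Σfm² − (Σfm)²/n = 20777 − 981²/68 = 6624.6324
Population variance = 6624.6324 / 68 = 97.4211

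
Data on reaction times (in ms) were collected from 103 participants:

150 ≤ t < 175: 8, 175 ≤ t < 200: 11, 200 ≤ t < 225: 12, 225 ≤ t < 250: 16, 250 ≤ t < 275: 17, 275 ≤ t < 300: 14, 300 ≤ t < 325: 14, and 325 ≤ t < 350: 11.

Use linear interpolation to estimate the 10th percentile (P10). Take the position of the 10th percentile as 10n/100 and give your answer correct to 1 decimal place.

180.2

Cumulative frequencies: 8, 19, 31, 47, 64, 78, 92, 103
n = 103; position = 10n/100 = 10.3.
This falls in the class 175 ≤ t < 200: L = 175, F = 8, f = 11, h = 25.
10th percentile ≈ 175 + ((10.3 − 8) / 11) × 25 = 180.2273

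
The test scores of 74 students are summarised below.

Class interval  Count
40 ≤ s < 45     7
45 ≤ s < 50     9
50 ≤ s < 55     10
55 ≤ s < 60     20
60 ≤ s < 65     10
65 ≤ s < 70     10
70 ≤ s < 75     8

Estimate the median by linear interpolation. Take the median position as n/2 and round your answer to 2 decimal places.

57.75

Cumulative frequencies: 7, 16, 26, 46, 56, 66, 74
n = 74; position = n/2 = 37.
This falls in the class 55 ≤ s < 60: L = 55, F = 26, f = 20, h = 5.
Median ≈ 55 + ((37 − 26) / 20) × 5 = 57.7500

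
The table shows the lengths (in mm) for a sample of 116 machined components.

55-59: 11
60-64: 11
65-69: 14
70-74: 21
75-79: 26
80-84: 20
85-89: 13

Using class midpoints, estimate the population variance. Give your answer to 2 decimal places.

79.49

Midpoints: 57, 62, 67, 72, 77, 82, 87
n = 116, Σfm = 8532, mean = 73.5517
Σfm² = 636764
Σf(m − x̄)² = Σfm² − (Σfm)²/n = 636764 − 8532²/116 = 9220.6897
Population variance = 9220.6897 / 116 = 79.4887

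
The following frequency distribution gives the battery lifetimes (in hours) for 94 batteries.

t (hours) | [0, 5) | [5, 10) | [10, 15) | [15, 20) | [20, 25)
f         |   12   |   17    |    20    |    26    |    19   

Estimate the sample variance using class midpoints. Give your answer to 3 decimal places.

43.380

Midpoints: 2.5, 7.5, 12.5, 17.5, 22.5
n = 94, Σfm = 1290, mean = 13.7234
Σfm² = 21737.5
Σf(m − x̄)² = Σfm² − (Σfm)²/n = 21737.5 − 1290²/94 = 4034.3085
Sample variance = 4034.3085 / 93 = 43.3797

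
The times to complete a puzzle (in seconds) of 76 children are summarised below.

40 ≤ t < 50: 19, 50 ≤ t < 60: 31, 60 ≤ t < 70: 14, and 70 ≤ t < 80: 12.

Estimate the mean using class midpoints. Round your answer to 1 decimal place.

57.5

Midpoints: 45, 55, 65, 75
Σfm = 19×45 + 31×55 + 14×65 + 12×75 = 4370
n = Σf = 76
Mean = 4370 / 76 = 57.5000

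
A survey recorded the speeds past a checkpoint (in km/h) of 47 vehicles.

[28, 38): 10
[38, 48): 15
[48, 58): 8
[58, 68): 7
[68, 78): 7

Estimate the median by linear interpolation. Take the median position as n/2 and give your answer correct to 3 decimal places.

47.000

Cumulative frequencies: 10, 25, 33, 40, 47
n = 47; position = n/2 = 23.5.
This falls in the class [38, 48): L = 38, F = 10, f = 15, h = 10.
Median ≈ 38 + ((23.5 − 10) / 15) × 10 = 47.0000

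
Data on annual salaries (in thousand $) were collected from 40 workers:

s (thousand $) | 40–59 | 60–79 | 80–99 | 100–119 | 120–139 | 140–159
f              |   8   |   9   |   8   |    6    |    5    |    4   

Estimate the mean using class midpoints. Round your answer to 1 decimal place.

Midpoints: 49.5, 69.5, 89.5, 109.5, 129.5, 149.5
Σfm = 8×49.5 + 9×69.5 + 8×89.5 + 6×109.5 + 5×129.5 + 4×149.5 = 3640
n = Σf = 40
Mean = 3640 / 40 = 91.0000

91.0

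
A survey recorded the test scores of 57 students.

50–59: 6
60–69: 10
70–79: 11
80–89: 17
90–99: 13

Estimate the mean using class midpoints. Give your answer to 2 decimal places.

Midpoints: 54.5, 64.5, 74.5, 84.5, 94.5
Σfm = 6×54.5 + 10×64.5 + 11×74.5 + 17×84.5 + 13×94.5 = 4456.5
n = Σf = 57
Mean = 4456.5 / 57 = 78.1842

78.18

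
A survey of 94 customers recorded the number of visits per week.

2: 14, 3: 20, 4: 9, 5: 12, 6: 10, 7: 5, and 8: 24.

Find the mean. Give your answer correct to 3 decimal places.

5.011

Values: 2, 3, 4, 5, 6, 7, 8
Σfx = 14×2 + 20×3 + 9×4 + 12×5 + 10×6 + 5×7 + 24×8 = 471
n = Σf = 94
Mean = 471 / 94 = 5.0106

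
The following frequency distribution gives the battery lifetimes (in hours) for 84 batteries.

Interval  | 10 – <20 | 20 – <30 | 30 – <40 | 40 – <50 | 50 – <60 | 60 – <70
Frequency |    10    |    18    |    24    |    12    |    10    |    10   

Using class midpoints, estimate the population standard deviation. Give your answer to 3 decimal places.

15.164

Midpoints: 15, 25, 35, 45, 55, 65
n = 84, Σfm = 3180, mean = 37.8571
Σfm² = 139700
Σf(m − x̄)² = Σfm² − (Σfm)²/n = 139700 − 3180²/84 = 19314.2857
Population variance = 19314.2857 / 84 = 229.9320
Standard deviation = √229.9320 = 15.1635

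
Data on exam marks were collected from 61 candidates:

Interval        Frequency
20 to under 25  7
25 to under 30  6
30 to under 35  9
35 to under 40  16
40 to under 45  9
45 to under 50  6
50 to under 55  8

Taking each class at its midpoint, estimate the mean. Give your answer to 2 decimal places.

Midpoints: 22.5, 27.5, 32.5, 37.5, 42.5, 47.5, 52.5
Σfm = 7×22.5 + 6×27.5 + 9×32.5 + 16×37.5 + 9×42.5 + 6×47.5 + 8×52.5 = 2302.5
n = Σf = 61
Mean = 2302.5 / 61 = 37.7459

37.75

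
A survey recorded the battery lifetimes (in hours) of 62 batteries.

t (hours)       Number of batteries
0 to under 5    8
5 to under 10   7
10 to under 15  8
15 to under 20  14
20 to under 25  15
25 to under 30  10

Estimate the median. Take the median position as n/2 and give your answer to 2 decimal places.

17.86

Cumulative frequencies: 8, 15, 23, 37, 52, 62
n = 62; position = n/2 = 31.
This falls in the class 15 to under 20: L = 15, F = 23, f = 14, h = 5.
Median ≈ 15 + ((31 − 23) / 14) × 5 = 17.8571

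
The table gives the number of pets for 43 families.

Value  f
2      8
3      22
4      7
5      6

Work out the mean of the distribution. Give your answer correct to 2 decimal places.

3.26

Values: 2, 3, 4, 5
Σfx = 8×2 + 22×3 + 7×4 + 6×5 = 140
n = Σf = 43
Mean = 140 / 43 = 3.2558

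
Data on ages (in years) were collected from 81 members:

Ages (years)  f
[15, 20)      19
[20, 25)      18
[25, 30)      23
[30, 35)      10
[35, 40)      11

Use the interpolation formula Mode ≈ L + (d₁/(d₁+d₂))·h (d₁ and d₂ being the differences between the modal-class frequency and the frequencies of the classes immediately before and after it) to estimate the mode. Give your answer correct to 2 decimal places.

26.39

Modal class: [25, 30) (highest frequency 23).
d₁ = 23 − 18 = 5, d₂ = 23 − 10 = 13
Mode ≈ 25 + (5/(5+13)) × 5 = 25 + 1.3889 = 26.3889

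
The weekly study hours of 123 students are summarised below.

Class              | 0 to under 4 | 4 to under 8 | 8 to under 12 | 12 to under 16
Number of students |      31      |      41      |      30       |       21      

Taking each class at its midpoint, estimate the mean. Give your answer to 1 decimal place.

Midpoints: 2, 6, 10, 14
Σfm = 31×2 + 41×6 + 30×10 + 21×14 = 902
n = Σf = 123
Mean = 902 / 123 = 7.3333

7.3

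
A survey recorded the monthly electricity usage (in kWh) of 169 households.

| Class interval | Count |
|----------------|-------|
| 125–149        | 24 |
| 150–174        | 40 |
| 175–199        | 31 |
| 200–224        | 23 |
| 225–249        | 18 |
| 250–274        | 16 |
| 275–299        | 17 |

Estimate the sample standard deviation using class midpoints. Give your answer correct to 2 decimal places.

47.33

Midpoints: 137, 162, 187, 212, 237, 262, 287
n = 169, Σfm = 33778, mean = 199.8698
Σfm² = 7127586
Σf(m − x̄)² = Σfm² − (Σfm)²/n = 7127586 − 33778²/169 = 376383.1361
Sample variance = 376383.1361 / 168 = 2240.3758
Standard deviation = √2240.3758 = 47.3326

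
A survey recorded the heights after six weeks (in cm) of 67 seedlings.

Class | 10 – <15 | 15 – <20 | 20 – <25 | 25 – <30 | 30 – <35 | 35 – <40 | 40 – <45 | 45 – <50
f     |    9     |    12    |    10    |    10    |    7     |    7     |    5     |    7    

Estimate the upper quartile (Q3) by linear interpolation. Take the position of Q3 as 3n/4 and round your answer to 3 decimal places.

Cumulative frequencies: 9, 21, 31, 41, 48, 55, 60, 67
n = 67; position = 3n/4 = 50.25.
This falls in the class 35 – <40: L = 35, F = 48, f = 7, h = 5.
Upper quartile ≈ 35 + ((50.25 − 48) / 7) × 5 = 36.6071

36.607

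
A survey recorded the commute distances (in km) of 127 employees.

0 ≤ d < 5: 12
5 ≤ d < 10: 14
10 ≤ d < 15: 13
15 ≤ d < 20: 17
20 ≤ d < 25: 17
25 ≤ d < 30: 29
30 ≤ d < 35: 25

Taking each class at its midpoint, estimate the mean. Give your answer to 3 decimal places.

Midpoints: 2.5, 7.5, 12.5, 17.5, 22.5, 27.5, 32.5
Σfm = 12×2.5 + 14×7.5 + 13×12.5 + 17×17.5 + 17×22.5 + 29×27.5 + 25×32.5 = 2587.5
n = Σf = 127
Mean = 2587.5 / 127 = 20.3740

20.374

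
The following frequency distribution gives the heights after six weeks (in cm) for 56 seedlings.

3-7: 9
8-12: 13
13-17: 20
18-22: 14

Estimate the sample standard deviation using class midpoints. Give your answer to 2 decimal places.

5.13

Midpoints: 5, 10, 15, 20
n = 56, Σfm = 755, mean = 13.4821
Σfm² = 11625
Σf(m − x̄)² = Σfm² − (Σfm)²/n = 11625 − 755²/56 = 1445.9821
Sample variance = 1445.9821 / 55 = 26.2906
Standard deviation = √26.2906 = 5.1274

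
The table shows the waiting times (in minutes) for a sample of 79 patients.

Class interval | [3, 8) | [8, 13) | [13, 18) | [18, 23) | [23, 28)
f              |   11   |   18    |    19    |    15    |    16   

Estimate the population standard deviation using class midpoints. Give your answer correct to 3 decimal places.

6.665

Midpoints: 5.5, 10.5, 15.5, 20.5, 25.5
n = 79, Σfm = 1259.5, mean = 15.9430
Σfm² = 23589.75
Σf(m − x̄)² = Σfm² − (Σfm)²/n = 23589.75 − 1259.5²/79 = 3509.4937
Population variance = 3509.4937 / 79 = 44.4240
Standard deviation = √44.4240 = 6.6651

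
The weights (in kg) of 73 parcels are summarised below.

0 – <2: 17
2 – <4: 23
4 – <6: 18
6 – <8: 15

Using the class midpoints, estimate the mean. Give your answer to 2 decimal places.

Midpoints: 1, 3, 5, 7
Σfm = 17×1 + 23×3 + 18×5 + 15×7 = 281
n = Σf = 73
Mean = 281 / 73 = 3.8493

3.85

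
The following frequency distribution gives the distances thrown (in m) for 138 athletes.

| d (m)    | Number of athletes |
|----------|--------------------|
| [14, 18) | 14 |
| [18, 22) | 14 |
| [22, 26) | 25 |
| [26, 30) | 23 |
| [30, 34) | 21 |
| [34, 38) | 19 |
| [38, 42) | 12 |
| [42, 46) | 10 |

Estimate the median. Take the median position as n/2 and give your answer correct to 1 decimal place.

28.8

Cumulative frequencies: 14, 28, 53, 76, 97, 116, 128, 138
n = 138; position = n/2 = 69.
This falls in the class [26, 30): L = 26, F = 53, f = 23, h = 4.
Median ≈ 26 + ((69 − 53) / 23) × 4 = 28.7826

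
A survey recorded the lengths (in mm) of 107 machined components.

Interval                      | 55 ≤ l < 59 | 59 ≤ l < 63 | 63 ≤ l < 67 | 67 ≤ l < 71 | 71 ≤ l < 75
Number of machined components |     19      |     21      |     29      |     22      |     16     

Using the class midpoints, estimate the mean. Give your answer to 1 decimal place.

64.8

Midpoints: 57, 61, 65, 69, 73
Σfm = 19×57 + 21×61 + 29×65 + 22×69 + 16×73 = 6935
n = Σf = 107
Mean = 6935 / 107 = 64.8131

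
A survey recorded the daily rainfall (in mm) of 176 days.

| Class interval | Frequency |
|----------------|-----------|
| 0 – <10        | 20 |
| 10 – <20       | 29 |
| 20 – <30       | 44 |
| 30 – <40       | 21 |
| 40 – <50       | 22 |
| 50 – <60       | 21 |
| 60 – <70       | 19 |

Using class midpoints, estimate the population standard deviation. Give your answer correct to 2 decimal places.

Midpoints: 5, 15, 25, 35, 45, 55, 65
n = 176, Σfm = 5750, mean = 32.6705
Σfm² = 248600
Σf(m − x̄)² = Σfm² − (Σfm)²/n = 248600 − 5750²/176 = 60744.8864
Population variance = 60744.8864 / 176 = 345.1414
Standard deviation = √345.1414 = 18.5780

18.58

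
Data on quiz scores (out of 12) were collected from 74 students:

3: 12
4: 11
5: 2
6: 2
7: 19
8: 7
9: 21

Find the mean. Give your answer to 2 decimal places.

Values: 3, 4, 5, 6, 7, 8, 9
Σfx = 12×3 + 11×4 + 2×5 + 2×6 + 19×7 + 7×8 + 21×9 = 480
n = Σf = 74
Mean = 480 / 74 = 6.4865

6.49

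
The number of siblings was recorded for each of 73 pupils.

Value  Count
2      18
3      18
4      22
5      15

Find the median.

Cumulative frequencies: 18, 36, 58, 73
n = 73, so the median is the value in position (n+1)/2 = 37.
Position 37 falls at value 4.

4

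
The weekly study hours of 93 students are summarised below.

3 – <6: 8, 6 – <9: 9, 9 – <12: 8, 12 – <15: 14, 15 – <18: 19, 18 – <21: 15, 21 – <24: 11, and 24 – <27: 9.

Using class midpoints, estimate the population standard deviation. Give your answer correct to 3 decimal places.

Midpoints: 4.5, 7.5, 10.5, 13.5, 16.5, 19.5, 22.5, 25.5
n = 93, Σfm = 1459.5, mean = 15.6935
Σfm² = 26399.25
Σf(m − x̄)² = Σfm² − (Σfm)²/n = 26399.25 − 1459.5²/93 = 3494.5161
Population variance = 3494.5161 / 93 = 37.5754
Standard deviation = √37.5754 = 6.1299

6.130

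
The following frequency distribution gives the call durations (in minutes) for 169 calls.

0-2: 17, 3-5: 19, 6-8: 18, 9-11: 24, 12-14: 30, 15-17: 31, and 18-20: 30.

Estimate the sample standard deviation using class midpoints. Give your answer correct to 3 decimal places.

Midpoints: 1, 4, 7, 10, 13, 16, 19
n = 169, Σfm = 1915, mean = 11.3314
Σfm² = 27439
Σf(m − x̄)² = Σfm² − (Σfm)²/n = 27439 − 1915²/169 = 5739.4438
Sample variance = 5739.4438 / 168 = 34.1634
Standard deviation = √34.1634 = 5.8449

5.845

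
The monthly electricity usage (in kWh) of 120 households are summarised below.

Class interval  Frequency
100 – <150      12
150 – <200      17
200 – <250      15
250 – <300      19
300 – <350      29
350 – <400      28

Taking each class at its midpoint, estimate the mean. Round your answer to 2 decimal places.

275.00

Midpoints: 125, 175, 225, 275, 325, 375
Σfm = 12×125 + 17×175 + 15×225 + 19×275 + 29×325 + 28×375 = 33000
n = Σf = 120
Mean = 33000 / 120 = 275.0000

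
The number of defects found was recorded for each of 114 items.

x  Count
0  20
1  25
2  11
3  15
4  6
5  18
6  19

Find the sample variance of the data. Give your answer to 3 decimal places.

4.741

Values: 0, 1, 2, 3, 4, 5, 6
n = 114, Σfx = 320, mean = 2.8070
Σfx² = 1434
Σf(x − x̄)² = Σfx² − (Σfx)²/n = 1434 − 320²/114 = 535.7544
Sample variance = 535.7544 / 113 = 4.7412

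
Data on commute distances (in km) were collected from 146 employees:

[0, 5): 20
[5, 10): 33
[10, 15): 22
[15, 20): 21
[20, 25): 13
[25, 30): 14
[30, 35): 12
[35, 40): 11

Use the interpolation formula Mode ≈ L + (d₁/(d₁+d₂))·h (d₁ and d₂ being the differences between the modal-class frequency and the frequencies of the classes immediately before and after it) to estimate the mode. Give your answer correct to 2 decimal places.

7.71

Modal class: [5, 10) (highest frequency 33).
d₁ = 33 − 20 = 13, d₂ = 33 − 22 = 11
Mode ≈ 5 + (13/(13+11)) × 5 = 5 + 2.7083 = 7.7083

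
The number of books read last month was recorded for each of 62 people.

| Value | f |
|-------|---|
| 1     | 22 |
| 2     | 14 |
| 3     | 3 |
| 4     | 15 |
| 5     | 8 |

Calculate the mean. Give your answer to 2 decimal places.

Values: 1, 2, 3, 4, 5
Σfx = 22×1 + 14×2 + 3×3 + 15×4 + 8×5 = 159
n = Σf = 62
Mean = 159 / 62 = 2.5645

2.56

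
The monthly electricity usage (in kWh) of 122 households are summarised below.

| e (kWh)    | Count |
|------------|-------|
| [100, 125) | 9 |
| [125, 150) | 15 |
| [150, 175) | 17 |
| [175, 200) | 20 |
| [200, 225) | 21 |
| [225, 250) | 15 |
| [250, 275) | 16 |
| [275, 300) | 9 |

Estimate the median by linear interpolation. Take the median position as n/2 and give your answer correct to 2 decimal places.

200.00

Cumulative frequencies: 9, 24, 41, 61, 82, 97, 113, 122
n = 122; position = n/2 = 61.
This falls in the class [175, 200): L = 175, F = 41, f = 20, h = 25.
Median ≈ 175 + ((61 − 41) / 20) × 25 = 200.0000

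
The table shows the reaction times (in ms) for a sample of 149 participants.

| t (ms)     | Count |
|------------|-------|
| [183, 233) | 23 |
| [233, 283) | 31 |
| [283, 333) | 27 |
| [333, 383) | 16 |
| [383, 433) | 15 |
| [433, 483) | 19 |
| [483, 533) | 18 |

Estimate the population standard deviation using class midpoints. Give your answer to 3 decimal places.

99.794

Midpoints: 208, 258, 308, 358, 408, 458, 508
n = 149, Σfm = 50792, mean = 340.8859
Σfm² = 18798136
Σf(m − x̄)² = Σfm² − (Σfm)²/n = 18798136 − 50792²/149 = 1483859.0604
Population variance = 1483859.0604 / 149 = 9958.7856
Standard deviation = √9958.7856 = 99.7937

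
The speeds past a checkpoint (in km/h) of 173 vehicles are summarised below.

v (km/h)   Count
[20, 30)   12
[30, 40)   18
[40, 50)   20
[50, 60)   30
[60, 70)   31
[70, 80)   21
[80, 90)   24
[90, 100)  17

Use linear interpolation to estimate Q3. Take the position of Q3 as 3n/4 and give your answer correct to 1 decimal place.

Cumulative frequencies: 12, 30, 50, 80, 111, 132, 156, 173
n = 173; position = 3n/4 = 129.75.
This falls in the class [70, 80): L = 70, F = 111, f = 21, h = 10.
Upper quartile ≈ 70 + ((129.75 − 111) / 21) × 10 = 78.9286

78.9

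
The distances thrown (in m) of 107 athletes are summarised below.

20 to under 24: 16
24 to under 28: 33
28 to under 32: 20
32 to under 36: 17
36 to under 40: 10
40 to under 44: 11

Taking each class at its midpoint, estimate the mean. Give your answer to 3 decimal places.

Midpoints: 22, 26, 30, 34, 38, 42
Σfm = 16×22 + 33×26 + 20×30 + 17×34 + 10×38 + 11×42 = 3230
n = Σf = 107
Mean = 3230 / 107 = 30.1869

30.187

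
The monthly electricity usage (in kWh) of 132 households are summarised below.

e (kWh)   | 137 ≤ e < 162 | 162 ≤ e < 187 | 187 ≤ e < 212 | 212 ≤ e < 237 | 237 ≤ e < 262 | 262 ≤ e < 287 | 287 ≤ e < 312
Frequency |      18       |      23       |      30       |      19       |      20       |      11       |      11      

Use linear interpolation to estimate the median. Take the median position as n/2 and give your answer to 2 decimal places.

Cumulative frequencies: 18, 41, 71, 90, 110, 121, 132
n = 132; position = n/2 = 66.
This falls in the class 187 ≤ e < 212: L = 187, F = 41, f = 30, h = 25.
Median ≈ 187 + ((66 − 41) / 30) × 25 = 207.8333

207.83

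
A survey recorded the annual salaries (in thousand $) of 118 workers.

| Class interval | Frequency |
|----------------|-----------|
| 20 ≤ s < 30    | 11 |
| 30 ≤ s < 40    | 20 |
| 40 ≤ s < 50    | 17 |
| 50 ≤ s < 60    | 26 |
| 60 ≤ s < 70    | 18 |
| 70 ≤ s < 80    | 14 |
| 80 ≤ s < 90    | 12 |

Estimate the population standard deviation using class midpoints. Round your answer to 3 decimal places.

17.885

Midpoints: 25, 35, 45, 55, 65, 75, 85
n = 118, Σfm = 6410, mean = 54.3220
Σfm² = 385950
Σf(m − x̄)² = Σfm² − (Σfm)²/n = 385950 − 6410²/118 = 37745.7627
Population variance = 37745.7627 / 118 = 319.8793
Standard deviation = √319.8793 = 17.8852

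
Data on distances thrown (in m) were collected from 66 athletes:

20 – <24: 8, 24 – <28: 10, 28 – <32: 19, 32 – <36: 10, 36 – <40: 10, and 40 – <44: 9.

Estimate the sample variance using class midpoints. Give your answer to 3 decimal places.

39.000

Midpoints: 22, 26, 30, 34, 38, 42
n = 66, Σfm = 2104, mean = 31.8788
Σfm² = 69608
Σf(m − x̄)² = Σfm² − (Σfm)²/n = 69608 − 2104²/66 = 2535.0303
Sample variance = 2535.0303 / 65 = 39.0005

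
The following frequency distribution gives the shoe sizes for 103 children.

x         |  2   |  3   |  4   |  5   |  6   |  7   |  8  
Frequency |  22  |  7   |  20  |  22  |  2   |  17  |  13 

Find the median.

5

Cumulative frequencies: 22, 29, 49, 71, 73, 90, 103
n = 103, so the median is the value in position (n+1)/2 = 52.
Position 52 falls at value 5.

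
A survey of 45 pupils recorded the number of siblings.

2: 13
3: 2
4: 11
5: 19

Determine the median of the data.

Cumulative frequencies: 13, 15, 26, 45
n = 45, so the median is the value in position (n+1)/2 = 23.
Position 23 falls at value 4.

4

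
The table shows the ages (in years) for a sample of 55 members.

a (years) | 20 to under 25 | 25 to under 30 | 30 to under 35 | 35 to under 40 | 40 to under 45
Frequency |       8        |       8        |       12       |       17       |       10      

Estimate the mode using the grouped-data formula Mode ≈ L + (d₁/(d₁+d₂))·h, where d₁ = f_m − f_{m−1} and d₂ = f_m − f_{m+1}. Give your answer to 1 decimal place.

Modal class: 35 to under 40 (highest frequency 17).
d₁ = 17 − 12 = 5, d₂ = 17 − 10 = 7
Mode ≈ 35 + (5/(5+7)) × 5 = 35 + 2.0833 = 37.0833

37.1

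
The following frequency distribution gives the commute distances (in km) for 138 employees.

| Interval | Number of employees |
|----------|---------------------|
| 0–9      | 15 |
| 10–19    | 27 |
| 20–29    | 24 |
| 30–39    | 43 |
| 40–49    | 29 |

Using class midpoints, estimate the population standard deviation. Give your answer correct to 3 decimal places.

12.965

Midpoints: 4.5, 14.5, 24.5, 34.5, 44.5
n = 138, Σfm = 3821, mean = 27.6884
Σfm² = 128994.5
Σf(m − x̄)² = Σfm² − (Σfm)²/n = 128994.5 − 3821²/138 = 23197.1014
Population variance = 23197.1014 / 138 = 168.0949
Standard deviation = √168.0949 = 12.9651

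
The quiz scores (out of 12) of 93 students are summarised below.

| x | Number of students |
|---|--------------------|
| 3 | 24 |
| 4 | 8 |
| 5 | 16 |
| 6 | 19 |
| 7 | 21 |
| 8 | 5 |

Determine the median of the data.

5

Cumulative frequencies: 24, 32, 48, 67, 88, 93
n = 93, so the median is the value in position (n+1)/2 = 47.
Position 47 falls at value 5.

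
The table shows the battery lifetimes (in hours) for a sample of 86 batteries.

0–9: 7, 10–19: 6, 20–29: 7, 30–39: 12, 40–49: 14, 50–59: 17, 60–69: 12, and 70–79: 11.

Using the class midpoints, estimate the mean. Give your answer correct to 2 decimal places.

Midpoints: 4.5, 14.5, 24.5, 34.5, 44.5, 54.5, 64.5, 74.5
Σfm = 7×4.5 + 6×14.5 + 7×24.5 + 12×34.5 + 14×44.5 + 17×54.5 + 12×64.5 + 11×74.5 = 3847
n = Σf = 86
Mean = 3847 / 86 = 44.7326

44.73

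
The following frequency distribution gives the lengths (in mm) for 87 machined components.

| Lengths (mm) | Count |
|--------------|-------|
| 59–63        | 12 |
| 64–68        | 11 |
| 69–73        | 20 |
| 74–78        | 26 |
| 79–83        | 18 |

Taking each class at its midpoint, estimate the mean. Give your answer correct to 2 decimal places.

72.55

Midpoints: 61, 66, 71, 76, 81
Σfm = 12×61 + 11×66 + 20×71 + 26×76 + 18×81 = 6312
n = Σf = 87
Mean = 6312 / 87 = 72.5517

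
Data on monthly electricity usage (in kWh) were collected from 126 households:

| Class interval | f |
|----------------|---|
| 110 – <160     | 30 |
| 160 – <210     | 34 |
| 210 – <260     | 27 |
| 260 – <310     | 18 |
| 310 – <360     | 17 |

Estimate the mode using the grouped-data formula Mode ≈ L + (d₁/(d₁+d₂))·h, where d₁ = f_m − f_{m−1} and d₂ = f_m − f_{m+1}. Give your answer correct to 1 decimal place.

Modal class: 160 – <210 (highest frequency 34).
d₁ = 34 − 30 = 4, d₂ = 34 − 27 = 7
Mode ≈ 160 + (4/(4+7)) × 50 = 160 + 18.1818 = 178.1818

178.2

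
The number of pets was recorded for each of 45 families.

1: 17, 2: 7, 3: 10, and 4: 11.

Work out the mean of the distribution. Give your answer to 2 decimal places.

Values: 1, 2, 3, 4
Σfx = 17×1 + 7×2 + 10×3 + 11×4 = 105
n = Σf = 45
Mean = 105 / 45 = 2.3333

2.33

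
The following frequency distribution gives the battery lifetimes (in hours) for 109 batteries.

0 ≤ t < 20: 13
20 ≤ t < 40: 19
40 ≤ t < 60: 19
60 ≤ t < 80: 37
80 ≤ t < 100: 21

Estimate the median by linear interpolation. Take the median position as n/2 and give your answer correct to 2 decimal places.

61.89

Cumulative frequencies: 13, 32, 51, 88, 109
n = 109; position = n/2 = 54.5.
This falls in the class 60 ≤ t < 80: L = 60, F = 51, f = 37, h = 20.
Median ≈ 60 + ((54.5 − 51) / 37) × 20 = 61.8919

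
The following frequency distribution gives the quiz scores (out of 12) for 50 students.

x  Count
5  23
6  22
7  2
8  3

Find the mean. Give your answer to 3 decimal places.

5.700

Values: 5, 6, 7, 8
Σfx = 23×5 + 22×6 + 2×7 + 3×8 = 285
n = Σf = 50
Mean = 285 / 50 = 5.7000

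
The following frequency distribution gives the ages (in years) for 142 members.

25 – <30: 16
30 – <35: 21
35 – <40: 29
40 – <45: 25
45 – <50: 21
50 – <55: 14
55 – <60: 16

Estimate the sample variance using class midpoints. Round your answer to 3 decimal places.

84.147

Midpoints: 27.5, 32.5, 37.5, 42.5, 47.5, 52.5, 57.5
n = 142, Σfm = 5925, mean = 41.7254
Σfm² = 259087.5
Σf(m − x̄)² = Σfm² − (Σfm)²/n = 259087.5 − 5925²/142 = 11864.7887
Sample variance = 11864.7887 / 141 = 84.1474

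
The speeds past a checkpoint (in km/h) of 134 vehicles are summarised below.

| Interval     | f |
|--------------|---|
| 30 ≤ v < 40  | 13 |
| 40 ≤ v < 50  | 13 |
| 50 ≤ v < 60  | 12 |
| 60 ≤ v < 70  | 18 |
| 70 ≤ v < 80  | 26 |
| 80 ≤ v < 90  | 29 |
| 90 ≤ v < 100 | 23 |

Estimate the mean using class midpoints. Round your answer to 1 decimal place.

70.7

Midpoints: 35, 45, 55, 65, 75, 85, 95
Σfm = 13×35 + 13×45 + 12×55 + 18×65 + 26×75 + 29×85 + 23×95 = 9470
n = Σf = 134
Mean = 9470 / 134 = 70.6716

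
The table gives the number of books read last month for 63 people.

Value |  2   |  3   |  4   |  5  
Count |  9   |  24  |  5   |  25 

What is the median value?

Cumulative frequencies: 9, 33, 38, 63
n = 63, so the median is the value in position (n+1)/2 = 32.
Position 32 falls at value 3.

3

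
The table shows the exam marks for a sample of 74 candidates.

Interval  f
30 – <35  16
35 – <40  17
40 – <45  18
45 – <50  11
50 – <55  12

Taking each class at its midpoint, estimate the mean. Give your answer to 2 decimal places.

Midpoints: 32.5, 37.5, 42.5, 47.5, 52.5
Σfm = 16×32.5 + 17×37.5 + 18×42.5 + 11×47.5 + 12×52.5 = 3075
n = Σf = 74
Mean = 3075 / 74 = 41.5541

41.55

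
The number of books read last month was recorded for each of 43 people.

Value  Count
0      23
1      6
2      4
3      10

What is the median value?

Cumulative frequencies: 23, 29, 33, 43
n = 43, so the median is the value in position (n+1)/2 = 22.
Position 22 falls at value 0.

0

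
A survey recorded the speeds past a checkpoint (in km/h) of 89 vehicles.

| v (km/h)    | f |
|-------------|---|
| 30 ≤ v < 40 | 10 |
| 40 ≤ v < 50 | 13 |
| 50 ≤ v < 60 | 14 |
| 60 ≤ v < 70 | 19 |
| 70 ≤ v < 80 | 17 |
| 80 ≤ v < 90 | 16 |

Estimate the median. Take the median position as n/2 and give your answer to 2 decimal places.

Cumulative frequencies: 10, 23, 37, 56, 73, 89
n = 89; position = n/2 = 44.5.
This falls in the class 60 ≤ v < 70: L = 60, F = 37, f = 19, h = 10.
Median ≈ 60 + ((44.5 − 37) / 19) × 10 = 63.9474

63.95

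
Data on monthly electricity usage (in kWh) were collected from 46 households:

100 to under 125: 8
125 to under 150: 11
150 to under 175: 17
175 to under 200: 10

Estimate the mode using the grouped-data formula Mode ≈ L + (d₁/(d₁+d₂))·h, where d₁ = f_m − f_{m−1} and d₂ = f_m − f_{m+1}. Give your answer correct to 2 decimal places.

161.54

Modal class: 150 to under 175 (highest frequency 17).
d₁ = 17 − 11 = 6, d₂ = 17 − 10 = 7
Mode ≈ 150 + (6/(6+7)) × 25 = 150 + 11.5385 = 161.5385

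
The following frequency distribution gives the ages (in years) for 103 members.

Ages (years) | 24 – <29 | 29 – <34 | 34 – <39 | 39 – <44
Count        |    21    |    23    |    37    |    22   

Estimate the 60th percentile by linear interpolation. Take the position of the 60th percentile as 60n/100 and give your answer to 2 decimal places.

Cumulative frequencies: 21, 44, 81, 103
n = 103; position = 60n/100 = 61.8.
This falls in the class 34 – <39: L = 34, F = 44, f = 37, h = 5.
60th percentile ≈ 34 + ((61.8 − 44) / 37) × 5 = 36.4054

36.41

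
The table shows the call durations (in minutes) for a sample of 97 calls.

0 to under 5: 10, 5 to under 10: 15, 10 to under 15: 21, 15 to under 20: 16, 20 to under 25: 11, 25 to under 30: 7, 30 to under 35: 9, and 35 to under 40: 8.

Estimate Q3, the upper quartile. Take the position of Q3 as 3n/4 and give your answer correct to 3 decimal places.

24.886

Cumulative frequencies: 10, 25, 46, 62, 73, 80, 89, 97
n = 97; position = 3n/4 = 72.75.
This falls in the class 20 to under 25: L = 20, F = 62, f = 11, h = 5.
Upper quartile ≈ 20 + ((72.75 − 62) / 11) × 5 = 24.8864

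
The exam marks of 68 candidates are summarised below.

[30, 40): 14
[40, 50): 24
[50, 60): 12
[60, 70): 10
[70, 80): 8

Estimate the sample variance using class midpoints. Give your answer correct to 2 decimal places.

Midpoints: 35, 45, 55, 65, 75
n = 68, Σfm = 3480, mean = 51.1765
Σfm² = 189300
Σf(m − x̄)² = Σfm² − (Σfm)²/n = 189300 − 3480²/68 = 11205.8824
Sample variance = 11205.8824 / 67 = 167.2520

167.25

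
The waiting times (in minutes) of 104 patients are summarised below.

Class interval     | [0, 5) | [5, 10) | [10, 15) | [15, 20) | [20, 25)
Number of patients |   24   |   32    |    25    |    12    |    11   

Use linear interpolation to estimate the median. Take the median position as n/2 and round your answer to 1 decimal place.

9.4

Cumulative frequencies: 24, 56, 81, 93, 104
n = 104; position = n/2 = 52.
This falls in the class [5, 10): L = 5, F = 24, f = 32, h = 5.
Median ≈ 5 + ((52 − 24) / 32) × 5 = 9.3750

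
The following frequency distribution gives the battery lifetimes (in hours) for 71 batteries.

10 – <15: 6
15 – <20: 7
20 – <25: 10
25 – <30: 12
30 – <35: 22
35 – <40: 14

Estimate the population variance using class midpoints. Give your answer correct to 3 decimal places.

59.542

Midpoints: 12.5, 17.5, 22.5, 27.5, 32.5, 37.5
n = 71, Σfm = 1992.5, mean = 28.0634
Σfm² = 60143.75
Σf(m − x̄)² = Σfm² − (Σfm)²/n = 60143.75 − 1992.5²/71 = 4227.4648
Population variance = 4227.4648 / 71 = 59.5418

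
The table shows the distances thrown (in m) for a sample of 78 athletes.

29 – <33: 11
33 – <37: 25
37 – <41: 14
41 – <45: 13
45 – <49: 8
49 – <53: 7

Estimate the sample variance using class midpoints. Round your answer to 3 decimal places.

Midpoints: 31, 35, 39, 43, 47, 51
n = 78, Σfm = 3054, mean = 39.1538
Σfm² = 122406
Σf(m − x̄)² = Σfm² − (Σfm)²/n = 122406 − 3054²/78 = 2830.1538
Sample variance = 2830.1538 / 77 = 36.7552

36.755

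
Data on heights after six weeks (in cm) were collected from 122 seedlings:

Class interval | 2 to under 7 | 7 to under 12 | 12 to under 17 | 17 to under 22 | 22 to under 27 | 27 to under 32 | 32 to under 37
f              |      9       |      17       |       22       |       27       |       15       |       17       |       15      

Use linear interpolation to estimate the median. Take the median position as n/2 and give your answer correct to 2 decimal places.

Cumulative frequencies: 9, 26, 48, 75, 90, 107, 122
n = 122; position = n/2 = 61.
This falls in the class 17 to under 22: L = 17, F = 48, f = 27, h = 5.
Median ≈ 17 + ((61 − 48) / 27) × 5 = 19.4074

19.41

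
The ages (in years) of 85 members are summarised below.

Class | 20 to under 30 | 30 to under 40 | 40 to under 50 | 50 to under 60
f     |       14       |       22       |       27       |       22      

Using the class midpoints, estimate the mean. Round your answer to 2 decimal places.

Midpoints: 25, 35, 45, 55
Σfm = 14×25 + 22×35 + 27×45 + 22×55 = 3545
n = Σf = 85
Mean = 3545 / 85 = 41.7059

41.71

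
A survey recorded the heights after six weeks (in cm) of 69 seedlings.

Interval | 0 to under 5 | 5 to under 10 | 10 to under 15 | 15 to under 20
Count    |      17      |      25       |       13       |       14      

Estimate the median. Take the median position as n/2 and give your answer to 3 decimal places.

Cumulative frequencies: 17, 42, 55, 69
n = 69; position = n/2 = 34.5.
This falls in the class 5 to under 10: L = 5, F = 17, f = 25, h = 5.
Median ≈ 5 + ((34.5 − 17) / 25) × 5 = 8.5000

8.500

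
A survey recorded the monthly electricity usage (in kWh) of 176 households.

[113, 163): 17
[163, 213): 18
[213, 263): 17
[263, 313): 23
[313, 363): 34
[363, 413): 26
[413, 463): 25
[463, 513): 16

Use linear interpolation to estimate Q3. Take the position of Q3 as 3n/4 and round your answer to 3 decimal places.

Cumulative frequencies: 17, 35, 52, 75, 109, 135, 160, 176
n = 176; position = 3n/4 = 132.
This falls in the class [363, 413): L = 363, F = 109, f = 26, h = 50.
Upper quartile ≈ 363 + ((132 − 109) / 26) × 50 = 407.2308

407.231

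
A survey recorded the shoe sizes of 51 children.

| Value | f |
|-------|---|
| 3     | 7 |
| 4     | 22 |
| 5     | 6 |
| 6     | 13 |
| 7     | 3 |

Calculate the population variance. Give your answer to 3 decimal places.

1.359

Values: 3, 4, 5, 6, 7
n = 51, Σfx = 238, mean = 4.6667
Σfx² = 1180
Σf(x − x̄)² = Σfx² − (Σfx)²/n = 1180 − 238²/51 = 69.3333
Population variance = 69.3333 / 51 = 1.3595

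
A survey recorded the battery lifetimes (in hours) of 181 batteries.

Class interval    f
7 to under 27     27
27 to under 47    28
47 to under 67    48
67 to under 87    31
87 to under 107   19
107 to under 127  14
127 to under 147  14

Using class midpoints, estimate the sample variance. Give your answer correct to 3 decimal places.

1229.073

Midpoints: 17, 37, 57, 77, 97, 117, 137
n = 181, Σfm = 12017, mean = 66.3923
Σfm² = 1019069
Σf(m − x̄)² = Σfm² − (Σfm)²/n = 1019069 − 12017²/181 = 221233.1492
Sample variance = 221233.1492 / 180 = 1229.0731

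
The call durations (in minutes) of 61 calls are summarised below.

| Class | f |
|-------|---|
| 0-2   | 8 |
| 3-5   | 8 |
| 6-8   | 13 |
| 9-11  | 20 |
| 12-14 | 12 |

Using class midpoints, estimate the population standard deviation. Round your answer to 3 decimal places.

Midpoints: 1, 4, 7, 10, 13
n = 61, Σfm = 487, mean = 7.9836
Σfm² = 4801
Σf(m − x̄)² = Σfm² − (Σfm)²/n = 4801 − 487²/61 = 912.9836
Population variance = 912.9836 / 61 = 14.9669
Standard deviation = √14.9669 = 3.8687

3.869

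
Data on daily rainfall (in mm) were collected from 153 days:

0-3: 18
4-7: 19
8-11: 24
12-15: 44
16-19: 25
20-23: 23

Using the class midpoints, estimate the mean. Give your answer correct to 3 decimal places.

Midpoints: 1.5, 5.5, 9.5, 13.5, 17.5, 21.5
Σfm = 18×1.5 + 19×5.5 + 24×9.5 + 44×13.5 + 25×17.5 + 23×21.5 = 1885.5
n = Σf = 153
Mean = 1885.5 / 153 = 12.3235

12.324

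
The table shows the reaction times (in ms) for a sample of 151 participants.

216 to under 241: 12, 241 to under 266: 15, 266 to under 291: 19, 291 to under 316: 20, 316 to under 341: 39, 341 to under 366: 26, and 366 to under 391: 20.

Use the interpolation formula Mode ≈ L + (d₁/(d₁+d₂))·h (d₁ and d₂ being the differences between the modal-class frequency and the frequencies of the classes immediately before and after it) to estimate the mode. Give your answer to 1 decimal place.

330.8

Modal class: 316 to under 341 (highest frequency 39).
d₁ = 39 − 20 = 19, d₂ = 39 − 26 = 13
Mode ≈ 316 + (19/(19+13)) × 25 = 316 + 14.8438 = 330.8438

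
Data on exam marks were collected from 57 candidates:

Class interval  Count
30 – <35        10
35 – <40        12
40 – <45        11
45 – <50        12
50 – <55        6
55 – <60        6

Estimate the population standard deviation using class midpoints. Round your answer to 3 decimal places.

7.843

Midpoints: 32.5, 37.5, 42.5, 47.5, 52.5, 57.5
n = 57, Σfm = 2472.5, mean = 43.3772
Σfm² = 110756.25
Σf(m − x̄)² = Σfm² − (Σfm)²/n = 110756.25 − 2472.5²/57 = 3506.1404
Population variance = 3506.1404 / 57 = 61.5112
Standard deviation = √61.5112 = 7.8429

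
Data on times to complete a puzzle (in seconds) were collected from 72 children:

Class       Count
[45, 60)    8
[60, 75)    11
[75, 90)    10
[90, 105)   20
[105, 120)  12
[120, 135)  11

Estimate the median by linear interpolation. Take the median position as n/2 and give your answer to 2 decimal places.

Cumulative frequencies: 8, 19, 29, 49, 61, 72
n = 72; position = n/2 = 36.
This falls in the class [90, 105): L = 90, F = 29, f = 20, h = 15.
Median ≈ 90 + ((36 − 29) / 20) × 15 = 95.2500

95.25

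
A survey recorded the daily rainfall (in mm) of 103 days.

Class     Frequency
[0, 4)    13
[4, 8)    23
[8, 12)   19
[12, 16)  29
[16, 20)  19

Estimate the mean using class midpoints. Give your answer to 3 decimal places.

Midpoints: 2, 6, 10, 14, 18
Σfm = 13×2 + 23×6 + 19×10 + 29×14 + 19×18 = 1102
n = Σf = 103
Mean = 1102 / 103 = 10.6990

10.699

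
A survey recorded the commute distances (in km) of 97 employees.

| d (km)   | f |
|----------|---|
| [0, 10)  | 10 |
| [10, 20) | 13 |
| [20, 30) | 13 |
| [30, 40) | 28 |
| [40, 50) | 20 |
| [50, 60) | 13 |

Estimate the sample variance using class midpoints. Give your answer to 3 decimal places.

230.777

Midpoints: 5, 15, 25, 35, 45, 55
n = 97, Σfm = 3165, mean = 32.6289
Σfm² = 125425
Σf(m − x̄)² = Σfm² − (Σfm)²/n = 125425 − 3165²/97 = 22154.6392
Sample variance = 22154.6392 / 96 = 230.7775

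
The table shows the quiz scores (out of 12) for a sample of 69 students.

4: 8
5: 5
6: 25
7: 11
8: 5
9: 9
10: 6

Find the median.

Cumulative frequencies: 8, 13, 38, 49, 54, 63, 69
n = 69, so the median is the value in position (n+1)/2 = 35.
Position 35 falls at value 6.

6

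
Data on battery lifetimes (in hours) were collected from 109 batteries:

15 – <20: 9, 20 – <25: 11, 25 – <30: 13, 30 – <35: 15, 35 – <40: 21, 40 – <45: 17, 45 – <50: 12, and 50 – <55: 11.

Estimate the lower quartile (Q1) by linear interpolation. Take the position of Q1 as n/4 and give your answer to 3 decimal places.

27.788

Cumulative frequencies: 9, 20, 33, 48, 69, 86, 98, 109
n = 109; position = n/4 = 27.25.
This falls in the class 25 – <30: L = 25, F = 20, f = 13, h = 5.
Lower quartile ≈ 25 + ((27.25 − 20) / 13) × 5 = 27.7885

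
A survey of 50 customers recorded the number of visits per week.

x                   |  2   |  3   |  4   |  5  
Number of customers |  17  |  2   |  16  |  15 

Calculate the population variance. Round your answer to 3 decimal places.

Values: 2, 3, 4, 5
n = 50, Σfx = 179, mean = 3.5800
Σfx² = 717
Σf(x − x̄)² = Σfx² − (Σfx)²/n = 717 − 179²/50 = 76.1800
Population variance = 76.1800 / 50 = 1.5236

1.524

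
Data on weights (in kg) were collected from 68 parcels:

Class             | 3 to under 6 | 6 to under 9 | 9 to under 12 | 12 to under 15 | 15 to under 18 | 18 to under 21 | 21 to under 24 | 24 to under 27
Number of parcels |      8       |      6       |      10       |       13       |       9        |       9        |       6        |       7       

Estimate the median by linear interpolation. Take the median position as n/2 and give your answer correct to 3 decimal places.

Cumulative frequencies: 8, 14, 24, 37, 46, 55, 61, 68
n = 68; position = n/2 = 34.
This falls in the class 12 to under 15: L = 12, F = 24, f = 13, h = 3.
Median ≈ 12 + ((34 − 24) / 13) × 3 = 14.3077

14.308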